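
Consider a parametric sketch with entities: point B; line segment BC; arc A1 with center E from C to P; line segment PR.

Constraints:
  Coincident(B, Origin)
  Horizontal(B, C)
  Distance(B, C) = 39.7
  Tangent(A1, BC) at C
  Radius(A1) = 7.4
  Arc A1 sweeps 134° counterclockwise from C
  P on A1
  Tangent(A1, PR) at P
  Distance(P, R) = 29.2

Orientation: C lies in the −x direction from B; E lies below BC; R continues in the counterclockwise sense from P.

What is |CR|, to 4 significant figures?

36.73

B is at the origin; BC is horizontal with |BC| = 39.7 and C on the −x side, so C = (-39.70, 0.000). Tangency of A1 to BC means the radius EC is perpendicular to BC, so E = C + (0, -7.4) = (-39.70, -7.400). On A1, C sits at bearing 90° from E; a 134° counterclockwise sweep puts P at bearing 224°, so P = E + 7.4·(cos 224°, sin 224°) = (-45.02, -12.54). Tangency of A1 to PR means the radius EP is perpendicular to PR, so PR runs along (−sin 224°, cos 224°); with |PR| = 29.2, R = (-24.74, -33.55). Then |CR| = |R − C| = 36.73.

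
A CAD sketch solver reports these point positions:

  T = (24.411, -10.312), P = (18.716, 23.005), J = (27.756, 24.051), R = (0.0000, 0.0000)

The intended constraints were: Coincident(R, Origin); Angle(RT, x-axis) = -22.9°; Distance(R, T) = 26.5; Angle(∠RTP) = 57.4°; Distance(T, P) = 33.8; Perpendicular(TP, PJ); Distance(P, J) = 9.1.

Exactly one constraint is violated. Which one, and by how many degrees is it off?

Perpendicular(TP, PJ) — off by 3.10°.

R = (0.00, 0.00) ✓; RT at -22.90° ✓; |RT| = 26.50 ✓; ∠RTP = 57.40° ✓; |TP| = 33.80 ✓; ∠(TP, PJ) = 93.10° ✗; |PJ| = 9.100 ✓.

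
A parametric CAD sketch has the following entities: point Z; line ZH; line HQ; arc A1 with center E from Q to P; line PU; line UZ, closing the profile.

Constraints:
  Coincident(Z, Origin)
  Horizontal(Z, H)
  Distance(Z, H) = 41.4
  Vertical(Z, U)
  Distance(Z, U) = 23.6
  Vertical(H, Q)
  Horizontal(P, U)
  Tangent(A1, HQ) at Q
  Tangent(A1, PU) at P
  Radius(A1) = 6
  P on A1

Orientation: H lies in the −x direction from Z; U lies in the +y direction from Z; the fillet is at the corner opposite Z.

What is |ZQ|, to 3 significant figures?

45.0

Z is at the origin; Z and H share the same y with |ZH| = 41.4 and H on the −x side, so H = (-41.4, 0.00). Z and U share the same x with |ZU| = 23.6 and U on the +y side, so U = (0.00, 23.6). The virtual corner opposite Z is at (-41.4, 23.6). The tangent condition forces EQ to be normal to HQ and A1 meets PU tangentially, so EP is at right angles to PU, with radius 6.0, so the center E sits 6.0 in from both sides at E = (-35.4, 17.6). That places the tangent points at Q = (-41.4, 17.6) on HQ and P = (-35.4, 23.6) on PU. Then |ZQ| = |Q − Z| = 45.0.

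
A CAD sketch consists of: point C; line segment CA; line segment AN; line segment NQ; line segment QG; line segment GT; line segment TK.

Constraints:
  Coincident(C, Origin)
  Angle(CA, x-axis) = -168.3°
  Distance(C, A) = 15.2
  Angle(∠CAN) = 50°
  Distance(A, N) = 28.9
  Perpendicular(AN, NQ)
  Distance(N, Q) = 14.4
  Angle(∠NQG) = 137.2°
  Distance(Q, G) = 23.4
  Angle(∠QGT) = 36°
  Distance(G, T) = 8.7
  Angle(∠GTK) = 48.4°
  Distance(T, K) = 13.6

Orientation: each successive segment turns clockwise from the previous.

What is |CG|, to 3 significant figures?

20.2

AN ⟂ NQ, so NQ runs at -28.3°; with |NQ| = 14.4, Q = (11.5, 15.5). ∠NQG = 137.2° gives QG at -71.1° from the x-axis; with |QG| = 23.4, G = (19.1, -6.60). Then |CG| = |G − C| = 20.2.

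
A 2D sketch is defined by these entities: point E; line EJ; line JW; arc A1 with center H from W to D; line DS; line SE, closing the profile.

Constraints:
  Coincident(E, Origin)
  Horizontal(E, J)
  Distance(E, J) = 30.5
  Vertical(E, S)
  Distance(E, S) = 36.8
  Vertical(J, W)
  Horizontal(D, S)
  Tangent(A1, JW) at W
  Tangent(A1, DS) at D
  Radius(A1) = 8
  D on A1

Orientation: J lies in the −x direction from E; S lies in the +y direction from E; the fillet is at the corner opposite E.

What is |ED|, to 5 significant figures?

43.133

E is at the origin; E and J share the same y with |EJ| = 30.5 and J on the −x side, so J = (-30.500, 0.0000). ES is vertical with |ES| = 36.8 and S on the +y side, so S = (0.0000, 36.800). The virtual corner opposite E is at (-30.500, 36.800). A1 meets JW tangentially, so HW is at right angles to JW and A1 meets DS tangentially, so HD is at right angles to DS, with radius 8.0, so the center H sits 8.0 in from both sides at H = (-22.500, 28.800). That places the tangent points at W = (-30.500, 28.800) on JW and D = (-22.500, 36.800) on DS. Then |ED| = |D − E| = 43.133.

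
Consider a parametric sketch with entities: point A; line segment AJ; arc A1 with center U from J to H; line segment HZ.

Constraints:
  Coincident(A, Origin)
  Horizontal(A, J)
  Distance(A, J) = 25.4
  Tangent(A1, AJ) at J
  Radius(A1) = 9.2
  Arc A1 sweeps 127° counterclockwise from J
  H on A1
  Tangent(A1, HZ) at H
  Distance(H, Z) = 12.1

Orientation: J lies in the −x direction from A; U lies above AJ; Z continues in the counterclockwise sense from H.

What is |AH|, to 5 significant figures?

23.304

A is at the origin; A and J share the same y with |AJ| = 25.4 and J on the −x side, so J = (-25.400, 0.0000). The tangent condition forces UJ to be normal to AJ, so U = J + (0, 9.2) = (-25.400, 9.2000). On A1, J sits at bearing -90° from U; a 127° counterclockwise sweep puts H at bearing 37°, so H = U + 9.2·(cos 37°, sin 37°) = (-18.053, 14.737). Then |AH| = |H − A| = 23.304.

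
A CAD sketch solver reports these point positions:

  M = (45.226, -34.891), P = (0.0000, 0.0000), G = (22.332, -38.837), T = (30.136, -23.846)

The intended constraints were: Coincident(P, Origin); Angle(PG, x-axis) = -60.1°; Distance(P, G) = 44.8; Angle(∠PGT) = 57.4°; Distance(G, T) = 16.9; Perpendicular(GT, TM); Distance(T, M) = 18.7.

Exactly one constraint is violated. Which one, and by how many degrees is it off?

Perpendicular(GT, TM) — off by 8.70°.

P = (0.00, 0.00) ✓; PG at -60.10° ✓; |PG| = 44.80 ✓; ∠PGT = 57.40° ✓; |GT| = 16.90 ✓; ∠(GT, TM) = 98.70° ✗; |TM| = 18.70 ✓.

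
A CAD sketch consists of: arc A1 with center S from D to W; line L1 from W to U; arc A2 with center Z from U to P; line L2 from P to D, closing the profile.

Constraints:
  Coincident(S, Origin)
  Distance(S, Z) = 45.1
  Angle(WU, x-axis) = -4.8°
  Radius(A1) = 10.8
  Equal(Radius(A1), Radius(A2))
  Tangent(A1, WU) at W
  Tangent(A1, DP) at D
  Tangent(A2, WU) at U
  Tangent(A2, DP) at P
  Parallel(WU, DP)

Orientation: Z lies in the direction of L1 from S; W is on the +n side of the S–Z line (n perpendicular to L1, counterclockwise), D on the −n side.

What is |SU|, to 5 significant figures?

46.375

The slot axis is L1's direction at -4.8°, so u = (cos -4.8°, sin -4.8°) = (0.99649, -0.083678) and n = (−sin -4.8°, cos -4.8°) = (0.083678, 0.99649). S is at the origin and Z lies 45.1 along u from S, so Z = 45.1·u = (44.942, -3.7739). Tangency of A1 to both parallel lines with radius 10.8 puts W and D at S ± 10.8·n: W = (0.90372, 10.762), D = (-0.90372, -10.762). Equal radii place U and P the same way about Z: U = Z + 10.8·n = (45.846, 6.9883), P = Z − 10.8·n = (44.038, -14.536). Then |SU| = |U − S| = 46.375.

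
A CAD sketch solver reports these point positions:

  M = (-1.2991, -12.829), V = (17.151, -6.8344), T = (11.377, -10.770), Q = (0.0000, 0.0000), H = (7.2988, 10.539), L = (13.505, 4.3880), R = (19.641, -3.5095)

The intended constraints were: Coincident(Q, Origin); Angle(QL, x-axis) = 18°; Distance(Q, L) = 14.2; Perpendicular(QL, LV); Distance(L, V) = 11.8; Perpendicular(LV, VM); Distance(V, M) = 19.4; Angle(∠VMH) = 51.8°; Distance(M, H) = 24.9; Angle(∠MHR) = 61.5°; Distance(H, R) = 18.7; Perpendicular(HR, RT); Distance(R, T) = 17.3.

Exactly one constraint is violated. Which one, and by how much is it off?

Distance(R, T) = 17.3 — off by 6.30.

Q = (0.00, 0.00) ✓; QL at 18.00° ✓; |QL| = 14.20 ✓; ∠(QL, LV) = 90.00° ✓; |LV| = 11.80 ✓; ∠(LV, VM) = 90.00° ✓; |VM| = 19.40 ✓; ∠VMH = 51.80° ✓; |MH| = 24.90 ✓; ∠MHR = 61.50° ✓; |HR| = 18.70 ✓; ∠(HR, RT) = 90.00° ✓; |RT| = 11.00 ✗.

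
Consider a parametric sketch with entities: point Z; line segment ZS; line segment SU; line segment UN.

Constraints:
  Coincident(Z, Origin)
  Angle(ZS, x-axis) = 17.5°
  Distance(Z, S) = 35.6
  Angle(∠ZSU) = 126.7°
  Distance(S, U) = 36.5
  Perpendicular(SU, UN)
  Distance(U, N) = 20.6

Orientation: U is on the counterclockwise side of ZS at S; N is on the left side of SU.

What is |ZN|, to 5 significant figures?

58.319

Z is at the origin; ZS runs at 17.5° with length 35.6, so S = 35.6·(cos 17.5°, sin 17.5°) = (33.952, 10.705). ∠ZSU = 126.7°, so SU runs at 17.5° + (180° − 126.7°) = 70.800° from the x-axis; with |SU| = 36.5, U = S + 36.5·(cos 70.800°, sin 70.800°) = (45.956, 45.175). The perpendicularity gives UN at right angles to SU; with |UN| = 20.6 on the left of SU, N = U + 20.6·(-0.94438, 0.32887) = (26.502, 51.950). Then |ZN| = |N − Z| = 58.319.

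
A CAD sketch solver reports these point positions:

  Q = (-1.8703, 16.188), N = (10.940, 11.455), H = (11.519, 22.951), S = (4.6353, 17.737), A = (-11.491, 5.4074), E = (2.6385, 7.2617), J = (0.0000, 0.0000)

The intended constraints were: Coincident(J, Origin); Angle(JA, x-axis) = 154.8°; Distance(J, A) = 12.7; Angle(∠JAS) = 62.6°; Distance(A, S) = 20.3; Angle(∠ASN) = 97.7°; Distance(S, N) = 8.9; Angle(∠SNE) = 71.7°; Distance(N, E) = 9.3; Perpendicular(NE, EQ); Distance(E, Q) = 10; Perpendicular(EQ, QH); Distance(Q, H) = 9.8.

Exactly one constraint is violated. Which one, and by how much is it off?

Distance(Q, H) = 9.8 — off by 5.20.

J = (0.00, 0.00) ✓; JA at 154.8° ✓; |JA| = 12.70 ✓; ∠JAS = 62.60° ✓; |AS| = 20.30 ✓; ∠ASN = 97.70° ✓; |SN| = 8.900 ✓; ∠SNE = 71.70° ✓; |NE| = 9.300 ✓; ∠(NE, EQ) = 90.00° ✓; |EQ| = 10.00 ✓; ∠(EQ, QH) = 90.00° ✓; |QH| = 15.00 ✗.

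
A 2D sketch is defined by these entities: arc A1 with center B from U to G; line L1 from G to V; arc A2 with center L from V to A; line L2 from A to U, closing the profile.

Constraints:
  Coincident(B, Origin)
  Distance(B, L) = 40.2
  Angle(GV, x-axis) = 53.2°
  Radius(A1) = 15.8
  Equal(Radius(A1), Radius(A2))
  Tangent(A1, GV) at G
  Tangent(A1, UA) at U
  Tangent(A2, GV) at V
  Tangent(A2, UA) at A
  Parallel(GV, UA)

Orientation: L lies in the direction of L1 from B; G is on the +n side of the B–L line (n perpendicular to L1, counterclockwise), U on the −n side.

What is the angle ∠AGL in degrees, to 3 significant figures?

16.7°

The slot axis is L1's direction at 53.2°, so u = (cos 53.2°, sin 53.2°) = (0.599, 0.801) and n = (−sin 53.2°, cos 53.2°) = (-0.801, 0.599). B is at the origin and L lies 40.2 along u from B, so L = 40.2·u = (24.1, 32.2). Tangency of A1 to both parallel lines with radius 15.8 puts G and U at B ± 15.8·n: G = (-12.7, 9.46), U = (12.7, -9.46). Equal radii place V and A the same way about L: V = L + 15.8·n = (11.4, 41.7), A = L − 15.8·n = (36.7, 22.7). Then cos ∠AGL = GA·GL / (|GA||GL|), giving 16.7°.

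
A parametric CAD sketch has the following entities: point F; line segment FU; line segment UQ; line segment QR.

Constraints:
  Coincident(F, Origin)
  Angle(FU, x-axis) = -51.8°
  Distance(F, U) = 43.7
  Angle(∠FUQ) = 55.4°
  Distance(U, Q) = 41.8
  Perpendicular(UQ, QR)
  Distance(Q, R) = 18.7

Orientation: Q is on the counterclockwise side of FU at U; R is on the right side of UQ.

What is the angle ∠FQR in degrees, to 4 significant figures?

154.7°

F is at the origin; FU runs at -51.8° with length 43.7, so U = 43.7·(cos -51.8°, sin -51.8°) = (27.02, -34.34). ∠FUQ = 55.4°, so UQ runs at -51.8° + (180° − 55.4°) = 72.80° from the x-axis; with |UQ| = 41.8, Q = U + 41.8·(cos 72.80°, sin 72.80°) = (39.39, 5.589). UQ is perpendicular to QR; with |QR| = 18.7 on the right of UQ, R = Q + 18.7·(0.9553, -0.2957) = (57.25, 0.05895). Then cos ∠FQR = QF·QR / (|QF||QR|), giving 154.7°.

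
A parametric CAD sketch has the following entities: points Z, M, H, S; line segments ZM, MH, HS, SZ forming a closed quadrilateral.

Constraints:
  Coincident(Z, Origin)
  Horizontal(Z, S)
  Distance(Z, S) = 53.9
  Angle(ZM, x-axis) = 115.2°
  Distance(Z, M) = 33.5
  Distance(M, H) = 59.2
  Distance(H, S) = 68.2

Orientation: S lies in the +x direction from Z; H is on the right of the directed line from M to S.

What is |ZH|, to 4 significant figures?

29.67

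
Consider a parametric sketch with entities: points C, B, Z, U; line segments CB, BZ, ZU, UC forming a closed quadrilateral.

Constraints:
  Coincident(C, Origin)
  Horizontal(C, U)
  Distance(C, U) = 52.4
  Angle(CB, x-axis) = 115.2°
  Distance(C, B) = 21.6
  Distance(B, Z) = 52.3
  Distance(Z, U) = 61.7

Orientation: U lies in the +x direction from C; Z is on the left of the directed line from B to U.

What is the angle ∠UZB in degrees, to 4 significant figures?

68.49°

Checks: |BZ| = 52.30 ✓; |ZU| = 61.70 ✓.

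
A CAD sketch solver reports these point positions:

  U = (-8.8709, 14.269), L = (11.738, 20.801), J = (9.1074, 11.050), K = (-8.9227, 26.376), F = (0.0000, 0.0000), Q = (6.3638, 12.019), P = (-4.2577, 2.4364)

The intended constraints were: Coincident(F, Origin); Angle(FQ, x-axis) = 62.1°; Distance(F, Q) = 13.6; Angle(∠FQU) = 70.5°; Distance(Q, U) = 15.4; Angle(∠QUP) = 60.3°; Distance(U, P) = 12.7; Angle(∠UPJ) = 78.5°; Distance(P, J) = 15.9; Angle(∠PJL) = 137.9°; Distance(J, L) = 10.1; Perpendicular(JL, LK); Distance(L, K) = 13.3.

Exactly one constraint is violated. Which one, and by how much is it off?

Distance(L, K) = 13.3 — off by 8.10.

F = (0.00, 0.00) ✓; FQ at 62.10° ✓; |FQ| = 13.60 ✓; ∠FQU = 70.50° ✓; |QU| = 15.40 ✓; ∠QUP = 60.30° ✓; |UP| = 12.70 ✓; ∠UPJ = 78.50° ✓; |PJ| = 15.90 ✓; ∠PJL = 137.9° ✓; |JL| = 10.10 ✓; ∠(JL, LK) = 90.00° ✓; |LK| = 21.40 ✗.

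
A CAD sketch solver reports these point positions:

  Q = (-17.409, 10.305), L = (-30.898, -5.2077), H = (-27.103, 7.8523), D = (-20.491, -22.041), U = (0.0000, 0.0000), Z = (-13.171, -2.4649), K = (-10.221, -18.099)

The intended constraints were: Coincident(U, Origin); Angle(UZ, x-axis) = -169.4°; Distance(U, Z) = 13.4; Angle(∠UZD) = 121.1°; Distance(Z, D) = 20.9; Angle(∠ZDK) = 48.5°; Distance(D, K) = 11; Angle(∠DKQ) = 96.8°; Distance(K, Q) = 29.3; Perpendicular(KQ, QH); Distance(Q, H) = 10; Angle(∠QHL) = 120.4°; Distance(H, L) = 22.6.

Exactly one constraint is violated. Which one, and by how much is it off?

Distance(H, L) = 22.6 — off by 9.00.

U = (0.00, 0.00) ✓; UZ at -169.4° ✓; |UZ| = 13.40 ✓; ∠UZD = 121.1° ✓; |ZD| = 20.90 ✓; ∠ZDK = 48.50° ✓; |DK| = 11.00 ✓; ∠DKQ = 96.80° ✓; |KQ| = 29.30 ✓; ∠(KQ, QH) = 90.00° ✓; |QH| = 9.999 ✓; ∠QHL = 120.4° ✓; |HL| = 13.60 ✗.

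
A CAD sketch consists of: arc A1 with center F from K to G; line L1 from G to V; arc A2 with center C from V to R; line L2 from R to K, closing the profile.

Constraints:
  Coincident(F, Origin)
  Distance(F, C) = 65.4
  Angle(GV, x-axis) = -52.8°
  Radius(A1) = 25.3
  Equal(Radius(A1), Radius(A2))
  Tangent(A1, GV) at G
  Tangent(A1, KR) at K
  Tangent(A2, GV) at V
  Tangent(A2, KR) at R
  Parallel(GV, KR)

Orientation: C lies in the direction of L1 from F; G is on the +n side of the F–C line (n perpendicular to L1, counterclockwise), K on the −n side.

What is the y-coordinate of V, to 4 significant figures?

-36.80

The slot axis is L1's direction at -52.8°, so u = (cos -52.8°, sin -52.8°) = (0.6046, -0.7965) and n = (−sin -52.8°, cos -52.8°) = (0.7965, 0.6046). F is at the origin and C lies 65.4 along u from F, so C = 65.4·u = (39.54, -52.09). Tangency of A1 to both parallel lines with radius 25.3 puts G and K at F ± 25.3·n: G = (20.15, 15.30), K = (-20.15, -15.30). Equal radii place V and R the same way about C: V = C + 25.3·n = (59.69, -36.80), R = C − 25.3·n = (19.39, -67.39). So V.y = -36.80.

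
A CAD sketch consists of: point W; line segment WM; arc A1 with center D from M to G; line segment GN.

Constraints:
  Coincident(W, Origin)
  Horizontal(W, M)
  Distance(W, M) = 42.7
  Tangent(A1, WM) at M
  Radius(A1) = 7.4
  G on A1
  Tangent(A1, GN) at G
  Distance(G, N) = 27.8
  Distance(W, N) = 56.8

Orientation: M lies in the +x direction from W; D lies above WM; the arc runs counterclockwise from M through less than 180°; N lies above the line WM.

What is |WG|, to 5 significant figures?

50.729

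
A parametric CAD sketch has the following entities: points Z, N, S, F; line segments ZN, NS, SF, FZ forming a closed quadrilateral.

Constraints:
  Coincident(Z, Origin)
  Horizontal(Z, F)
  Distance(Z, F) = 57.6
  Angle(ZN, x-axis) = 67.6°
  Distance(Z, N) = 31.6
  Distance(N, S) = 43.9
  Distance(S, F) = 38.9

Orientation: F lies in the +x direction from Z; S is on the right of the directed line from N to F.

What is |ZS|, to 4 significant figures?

25.25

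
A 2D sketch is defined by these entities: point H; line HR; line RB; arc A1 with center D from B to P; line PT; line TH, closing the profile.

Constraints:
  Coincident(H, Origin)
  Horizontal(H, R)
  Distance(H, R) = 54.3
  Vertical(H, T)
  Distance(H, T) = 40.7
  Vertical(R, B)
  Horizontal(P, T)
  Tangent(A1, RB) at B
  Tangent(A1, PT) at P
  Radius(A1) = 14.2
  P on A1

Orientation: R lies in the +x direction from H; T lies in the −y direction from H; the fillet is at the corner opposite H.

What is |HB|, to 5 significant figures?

60.421

H is at the origin; H and R share the same y with |HR| = 54.3 and R on the +x side, so R = (54.300, 0.0000). H and T share the same x with |HT| = 40.7 and T on the −y side, so T = (0.0000, -40.700). The virtual corner opposite H is at (54.300, -40.700). Since A1 is tangent to RB there, DB ⟂ RB and since A1 is tangent to PT there, DP ⟂ PT, with radius 14.2, so the center D sits 14.2 in from both sides at D = (40.100, -26.500). That places the tangent points at B = (54.300, -26.500) on RB and P = (40.100, -40.700) on PT. Then |HB| = |B − H| = 60.421.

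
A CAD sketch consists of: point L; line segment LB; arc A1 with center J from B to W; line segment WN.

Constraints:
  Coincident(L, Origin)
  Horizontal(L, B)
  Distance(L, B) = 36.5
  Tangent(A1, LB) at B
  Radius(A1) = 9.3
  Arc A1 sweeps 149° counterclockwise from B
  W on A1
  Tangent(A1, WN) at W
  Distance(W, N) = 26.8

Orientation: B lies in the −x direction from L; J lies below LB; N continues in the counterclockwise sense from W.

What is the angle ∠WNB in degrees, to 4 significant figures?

28.67°

L is at the origin; LB is horizontal with |LB| = 36.5 and B on the −x side, so B = (-36.50, 0.000). A1 meets LB tangentially, so JB is at right angles to LB, so J = B + (0, -9.3) = (-36.50, -9.300). On A1, B sits at bearing 90° from J; a 149° counterclockwise sweep puts W at bearing 239°, so W = J + 9.3·(cos 239°, sin 239°) = (-41.29, -17.27). Since A1 is tangent to WN there, JW ⟂ WN, so WN runs along (−sin 239°, cos 239°); with |WN| = 26.8, N = (-18.32, -31.07). Then cos ∠WNB = NW·NB / (|NW||NB|), giving 28.67°.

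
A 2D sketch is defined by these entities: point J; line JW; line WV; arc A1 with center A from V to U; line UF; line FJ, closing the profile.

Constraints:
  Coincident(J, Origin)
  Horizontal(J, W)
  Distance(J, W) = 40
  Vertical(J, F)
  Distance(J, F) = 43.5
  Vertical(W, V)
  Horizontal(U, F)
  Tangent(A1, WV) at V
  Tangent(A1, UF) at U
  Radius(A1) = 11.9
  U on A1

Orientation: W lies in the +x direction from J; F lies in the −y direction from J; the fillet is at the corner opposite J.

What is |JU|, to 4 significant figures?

51.79

The virtual corner opposite J is at (40.00, -43.50). Since A1 is tangent to WV there, AV ⟂ WV and tangency of A1 to UF means the radius AU is perpendicular to UF, with radius 11.9, so the center A sits 11.9 in from both sides at A = (28.10, -31.60). That places the tangent points at V = (40.00, -31.60) on WV and U = (28.10, -43.50) on UF. Then |JU| = |U − J| = 51.79.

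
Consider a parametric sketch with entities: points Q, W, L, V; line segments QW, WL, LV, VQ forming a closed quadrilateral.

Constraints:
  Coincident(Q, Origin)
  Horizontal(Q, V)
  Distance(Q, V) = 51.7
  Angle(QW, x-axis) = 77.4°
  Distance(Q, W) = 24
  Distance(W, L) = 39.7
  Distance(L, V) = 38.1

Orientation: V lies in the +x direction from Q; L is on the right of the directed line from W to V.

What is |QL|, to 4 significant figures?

22.08

Checks: |WL| = 39.70 ✓; |LV| = 38.10 ✓.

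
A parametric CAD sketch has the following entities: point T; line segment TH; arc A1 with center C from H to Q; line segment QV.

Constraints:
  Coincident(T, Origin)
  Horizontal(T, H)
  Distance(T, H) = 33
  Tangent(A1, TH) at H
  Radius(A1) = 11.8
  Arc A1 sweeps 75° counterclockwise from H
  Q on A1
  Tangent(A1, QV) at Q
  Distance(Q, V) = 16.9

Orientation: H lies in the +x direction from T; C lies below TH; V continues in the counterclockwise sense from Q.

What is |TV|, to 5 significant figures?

30.419

T is at the origin; TH is horizontal with |TH| = 33.0 and H on the +x side, so H = (33.000, 0.0000). Since A1 is tangent to TH there, CH ⟂ TH, so C = H + (0, -11.8) = (33.000, -11.800). On A1, H sits at bearing 90° from C; a 75° counterclockwise sweep puts Q at bearing 165°, so Q = C + 11.8·(cos 165°, sin 165°) = (21.602, -8.7459). Tangency of A1 to QV means the radius CQ is perpendicular to QV, so QV runs along (−sin 165°, cos 165°); with |QV| = 16.9, V = (17.228, -25.070). Then |TV| = |V − T| = 30.419.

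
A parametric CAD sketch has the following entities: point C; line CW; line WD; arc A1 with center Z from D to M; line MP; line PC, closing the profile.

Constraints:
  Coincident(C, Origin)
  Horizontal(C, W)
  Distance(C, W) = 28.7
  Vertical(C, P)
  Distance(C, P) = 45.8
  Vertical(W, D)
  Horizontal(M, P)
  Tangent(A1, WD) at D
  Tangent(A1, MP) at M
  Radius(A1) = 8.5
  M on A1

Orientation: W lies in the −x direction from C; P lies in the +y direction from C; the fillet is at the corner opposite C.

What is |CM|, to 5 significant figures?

50.057

The virtual corner opposite C is at (-28.700, 45.800). A1 meets WD tangentially, so ZD is at right angles to WD and the tangent condition forces ZM to be normal to MP, with radius 8.5, so the center Z sits 8.5 in from both sides at Z = (-20.200, 37.300). That places the tangent points at D = (-28.700, 37.300) on WD and M = (-20.200, 45.800) on MP. Then |CM| = |M − C| = 50.057.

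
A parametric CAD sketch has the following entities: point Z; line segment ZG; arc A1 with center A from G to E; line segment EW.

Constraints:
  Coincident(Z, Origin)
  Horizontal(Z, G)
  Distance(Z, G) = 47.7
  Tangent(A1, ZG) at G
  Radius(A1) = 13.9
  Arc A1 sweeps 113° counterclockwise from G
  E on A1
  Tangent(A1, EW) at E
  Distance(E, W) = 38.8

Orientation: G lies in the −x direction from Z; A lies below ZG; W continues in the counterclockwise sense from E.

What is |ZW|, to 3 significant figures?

71.3

Z is at the origin; ZG is horizontal with |ZG| = 47.7 and G on the −x side, so G = (-47.7, 0.00). Since A1 is tangent to ZG there, AG ⟂ ZG, so A = G + (0, -13.9) = (-47.7, -13.9). On A1, G sits at bearing 90° from A; a 113° counterclockwise sweep puts E at bearing 203°, so E = A + 13.9·(cos 203°, sin 203°) = (-60.5, -19.3). Tangency of A1 to EW means the radius AE is perpendicular to EW, so EW runs along (−sin 203°, cos 203°); with |EW| = 38.8, W = (-45.3, -55.0). Then |ZW| = |W − Z| = 71.3.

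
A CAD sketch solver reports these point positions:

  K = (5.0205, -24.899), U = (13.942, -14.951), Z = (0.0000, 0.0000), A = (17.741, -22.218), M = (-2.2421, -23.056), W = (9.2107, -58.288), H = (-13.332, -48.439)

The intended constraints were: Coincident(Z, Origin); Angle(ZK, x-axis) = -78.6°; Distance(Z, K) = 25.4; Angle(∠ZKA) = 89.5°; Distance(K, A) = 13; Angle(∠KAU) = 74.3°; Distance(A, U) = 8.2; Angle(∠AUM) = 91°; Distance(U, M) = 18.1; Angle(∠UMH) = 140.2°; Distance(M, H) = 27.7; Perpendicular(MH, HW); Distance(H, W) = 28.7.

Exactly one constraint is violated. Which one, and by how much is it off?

Distance(H, W) = 28.7 — off by 4.10.

Z = (0.00, 0.00) ✓; ZK at -78.60° ✓; |ZK| = 25.40 ✓; ∠ZKA = 89.50° ✓; |KA| = 13.00 ✓; ∠KAU = 74.30° ✓; |AU| = 8.200 ✓; ∠AUM = 91.00° ✓; |UM| = 18.10 ✓; ∠UMH = 140.2° ✓; |MH| = 27.70 ✓; ∠(MH, HW) = 90.00° ✓; |HW| = 24.60 ✗.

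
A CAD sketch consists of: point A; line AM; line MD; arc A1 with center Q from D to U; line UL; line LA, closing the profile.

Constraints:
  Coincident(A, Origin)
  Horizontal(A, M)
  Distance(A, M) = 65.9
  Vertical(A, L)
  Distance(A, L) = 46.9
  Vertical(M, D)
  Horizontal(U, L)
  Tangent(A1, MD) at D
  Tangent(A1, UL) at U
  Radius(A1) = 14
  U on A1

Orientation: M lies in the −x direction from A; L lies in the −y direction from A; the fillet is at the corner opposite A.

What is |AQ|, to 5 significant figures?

61.449

AL is vertical with |AL| = 46.9 and L on the −y side, so L = (0.0000, -46.900). The virtual corner opposite A is at (-65.900, -46.900). A1 meets MD tangentially, so QD is at right angles to MD and tangency of A1 to UL means the radius QU is perpendicular to UL, with radius 14.0, so the center Q sits 14.0 in from both sides at Q = (-51.900, -32.900). Then |AQ| = |Q − A| = 61.449.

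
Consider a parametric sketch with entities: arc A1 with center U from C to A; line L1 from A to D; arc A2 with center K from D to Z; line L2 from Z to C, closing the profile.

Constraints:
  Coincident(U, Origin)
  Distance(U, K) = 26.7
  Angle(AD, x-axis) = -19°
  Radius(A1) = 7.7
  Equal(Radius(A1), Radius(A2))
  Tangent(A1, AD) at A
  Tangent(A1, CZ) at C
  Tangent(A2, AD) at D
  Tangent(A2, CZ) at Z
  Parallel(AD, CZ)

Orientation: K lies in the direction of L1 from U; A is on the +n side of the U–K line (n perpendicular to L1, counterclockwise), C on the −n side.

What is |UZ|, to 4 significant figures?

27.79

The slot axis is L1's direction at -19.0°, so u = (cos -19.0°, sin -19.0°) = (0.9455, -0.3256) and n = (−sin -19.0°, cos -19.0°) = (0.3256, 0.9455). U is at the origin and K lies 26.7 along u from U, so K = 26.7·u = (25.25, -8.693). Tangency of A1 to both parallel lines with radius 7.7 puts A and C at U ± 7.7·n: A = (2.507, 7.280), C = (-2.507, -7.280). Equal radii place D and Z the same way about K: D = K + 7.7·n = (27.75, -1.412), Z = K − 7.7·n = (22.74, -15.97). Then |UZ| = |Z − U| = 27.79.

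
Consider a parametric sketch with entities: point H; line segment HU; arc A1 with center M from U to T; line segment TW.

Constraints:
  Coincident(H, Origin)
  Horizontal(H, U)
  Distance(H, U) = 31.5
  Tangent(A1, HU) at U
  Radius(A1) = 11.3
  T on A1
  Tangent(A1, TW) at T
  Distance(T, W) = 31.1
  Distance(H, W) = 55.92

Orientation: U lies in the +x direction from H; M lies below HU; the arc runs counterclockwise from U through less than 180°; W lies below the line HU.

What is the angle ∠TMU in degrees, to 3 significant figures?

115°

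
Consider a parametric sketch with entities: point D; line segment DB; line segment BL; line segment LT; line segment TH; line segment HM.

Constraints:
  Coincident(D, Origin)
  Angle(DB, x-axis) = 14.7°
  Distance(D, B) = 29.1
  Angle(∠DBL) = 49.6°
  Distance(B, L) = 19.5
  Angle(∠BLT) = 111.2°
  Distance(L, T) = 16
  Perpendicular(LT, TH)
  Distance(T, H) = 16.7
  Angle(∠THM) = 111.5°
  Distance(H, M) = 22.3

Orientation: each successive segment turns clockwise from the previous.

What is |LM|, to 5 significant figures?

25.322

D is at the origin; DB runs at 14.7° with length 29.1, so B = (28.147, 7.3844). ∠DBL = 49.6° gives BL at -115.70° from the x-axis; with |BL| = 19.5, L = (19.691, -10.187). ∠BLT = 111.2° gives LT at 175.50° from the x-axis; with |LT| = 16.0, T = (3.7405, -8.9313). LT ⟂ TH, so TH runs at 85.500°; with |TH| = 16.7, H = (5.0507, 7.7172). ∠THM = 111.5° gives HM at 17.000° from the x-axis; with |HM| = 22.3, M = (26.376, 14.237). Then |LM| = |M − L| = 25.322.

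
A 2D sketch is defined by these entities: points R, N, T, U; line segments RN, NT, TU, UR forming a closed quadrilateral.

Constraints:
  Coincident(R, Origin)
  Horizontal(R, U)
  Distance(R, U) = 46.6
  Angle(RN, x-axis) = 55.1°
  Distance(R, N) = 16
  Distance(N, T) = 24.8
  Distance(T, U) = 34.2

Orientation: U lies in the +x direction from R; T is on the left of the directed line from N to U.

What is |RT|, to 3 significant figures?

40.4

Checks: |NT| = 24.80 ✓; |TU| = 34.20 ✓.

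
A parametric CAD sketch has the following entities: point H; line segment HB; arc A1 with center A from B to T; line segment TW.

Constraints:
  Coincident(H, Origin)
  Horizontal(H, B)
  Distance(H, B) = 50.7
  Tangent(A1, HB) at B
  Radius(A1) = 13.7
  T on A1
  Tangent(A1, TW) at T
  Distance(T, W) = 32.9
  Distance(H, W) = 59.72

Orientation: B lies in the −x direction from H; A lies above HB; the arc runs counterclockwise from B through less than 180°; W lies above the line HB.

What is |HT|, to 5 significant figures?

39.489

Checks: ∠(AB, BH) = 90.00° ✓; |AT| = 13.70 ✓; ∠(AT, TW) = 90.00° ✓; |TW| = 32.90 ✓; |HW| = 59.72 ✓.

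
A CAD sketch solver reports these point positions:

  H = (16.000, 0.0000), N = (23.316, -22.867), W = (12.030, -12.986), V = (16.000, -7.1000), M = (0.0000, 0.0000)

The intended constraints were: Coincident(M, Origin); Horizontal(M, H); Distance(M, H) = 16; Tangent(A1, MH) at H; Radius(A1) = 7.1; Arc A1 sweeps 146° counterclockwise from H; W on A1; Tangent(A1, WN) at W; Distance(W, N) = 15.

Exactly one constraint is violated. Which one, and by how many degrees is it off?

Tangent(A1, WN) at W — off by 7.20°.

M = (0.00, 0.00) ✓; M.y = 0.00, H.y = 0.00 ✓; |MH| = 16.00 ✓; ∠(VH, HM) = 90.00° ✓; |VH| = 7.100 ✓; bearing(V→W) − bearing(V→H) = 146.0° ✓; |VW| = 7.100 ✓; ∠(VW, WN) = 97.20° ✗; |WN| = 15.00 ✓.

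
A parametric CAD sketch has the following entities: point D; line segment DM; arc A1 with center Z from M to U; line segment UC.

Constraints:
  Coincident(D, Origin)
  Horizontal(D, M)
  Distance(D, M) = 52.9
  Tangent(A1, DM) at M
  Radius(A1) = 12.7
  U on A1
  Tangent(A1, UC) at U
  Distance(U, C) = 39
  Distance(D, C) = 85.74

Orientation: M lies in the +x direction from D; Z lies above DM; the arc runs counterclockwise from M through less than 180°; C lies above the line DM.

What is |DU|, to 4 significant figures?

66.52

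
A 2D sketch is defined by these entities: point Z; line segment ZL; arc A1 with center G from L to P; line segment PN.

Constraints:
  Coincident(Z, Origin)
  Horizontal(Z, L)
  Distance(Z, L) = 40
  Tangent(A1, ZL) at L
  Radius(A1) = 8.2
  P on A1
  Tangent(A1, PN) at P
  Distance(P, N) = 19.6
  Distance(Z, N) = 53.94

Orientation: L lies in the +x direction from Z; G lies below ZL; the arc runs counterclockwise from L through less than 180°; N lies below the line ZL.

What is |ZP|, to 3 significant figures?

36.1

Checks: |GP| = 8.200 ✓; ∠(GP, PN) = 90.00° ✓; |PN| = 19.60 ✓; |ZN| = 53.94 ✓.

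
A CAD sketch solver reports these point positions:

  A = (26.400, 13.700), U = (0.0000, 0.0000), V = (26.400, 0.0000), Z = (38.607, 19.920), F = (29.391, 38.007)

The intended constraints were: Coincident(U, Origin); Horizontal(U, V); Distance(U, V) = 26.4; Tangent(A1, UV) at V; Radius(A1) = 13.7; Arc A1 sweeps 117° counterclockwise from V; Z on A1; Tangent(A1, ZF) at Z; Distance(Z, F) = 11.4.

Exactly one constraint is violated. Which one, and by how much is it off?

Distance(Z, F) = 11.4 — off by 8.90.

U = (0.00, 0.00) ✓; U.y = 0.00, V.y = 0.00 ✓; |UV| = 26.40 ✓; ∠(AV, VU) = 90.00° ✓; |AV| = 13.70 ✓; bearing(A→Z) − bearing(A→V) = 117.0° ✓; |AZ| = 13.70 ✓; ∠(AZ, ZF) = 90.00° ✓; |ZF| = 20.30 ✗.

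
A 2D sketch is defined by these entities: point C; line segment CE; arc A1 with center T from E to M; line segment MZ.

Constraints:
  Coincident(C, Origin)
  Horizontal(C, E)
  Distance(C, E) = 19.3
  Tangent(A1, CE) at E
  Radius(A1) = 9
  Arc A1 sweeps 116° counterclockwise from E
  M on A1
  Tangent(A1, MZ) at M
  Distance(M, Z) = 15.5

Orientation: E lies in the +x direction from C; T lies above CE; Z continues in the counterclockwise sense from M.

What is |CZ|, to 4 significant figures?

33.86

C is at the origin; C and E share the same y with |CE| = 19.3 and E on the +x side, so E = (19.30, 0.000). Tangency of A1 to CE means the radius TE is perpendicular to CE, so T = E + (0, 9) = (19.30, 9.000). On A1, E sits at bearing -90° from T; a 116° counterclockwise sweep puts M at bearing 26°, so M = T + 9.0·(cos 26°, sin 26°) = (27.39, 12.95). A1 meets MZ tangentially, so TM is at right angles to MZ, so MZ runs along (−sin 26°, cos 26°); with |MZ| = 15.5, Z = (20.59, 26.88). Then |CZ| = |Z − C| = 33.86.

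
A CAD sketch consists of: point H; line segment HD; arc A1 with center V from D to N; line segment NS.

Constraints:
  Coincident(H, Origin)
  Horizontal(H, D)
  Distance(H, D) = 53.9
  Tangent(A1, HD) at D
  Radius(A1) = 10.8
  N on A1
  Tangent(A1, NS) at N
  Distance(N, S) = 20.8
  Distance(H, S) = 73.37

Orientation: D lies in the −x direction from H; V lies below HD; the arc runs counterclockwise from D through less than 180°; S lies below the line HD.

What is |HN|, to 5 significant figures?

65.364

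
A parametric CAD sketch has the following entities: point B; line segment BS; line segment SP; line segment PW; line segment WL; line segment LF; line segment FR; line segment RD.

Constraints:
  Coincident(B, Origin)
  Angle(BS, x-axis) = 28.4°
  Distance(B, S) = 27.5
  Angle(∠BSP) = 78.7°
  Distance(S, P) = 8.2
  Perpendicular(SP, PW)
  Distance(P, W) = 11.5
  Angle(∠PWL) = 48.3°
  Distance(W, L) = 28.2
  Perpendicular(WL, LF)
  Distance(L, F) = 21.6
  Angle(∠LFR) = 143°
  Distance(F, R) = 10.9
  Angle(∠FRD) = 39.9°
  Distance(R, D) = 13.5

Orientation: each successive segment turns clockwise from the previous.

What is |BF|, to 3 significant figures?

50.5

B is at the origin; BS runs at 28.4° with length 27.5, so S = (24.2, 13.1). ∠BSP = 78.7° gives SP at -72.9° from the x-axis; with |SP| = 8.2, P = (26.6, 5.24). SP ⟂ PW, so PW runs at -163°; with |PW| = 11.5, W = (15.6, 1.86). ∠PWL = 48.3° gives WL at 65.4° from the x-axis; with |WL| = 28.2, L = (27.3, 27.5). WL ⟂ LF, so LF runs at -24.6°; with |LF| = 21.6, F = (47.0, 18.5). Then |BF| = |F − B| = 50.5.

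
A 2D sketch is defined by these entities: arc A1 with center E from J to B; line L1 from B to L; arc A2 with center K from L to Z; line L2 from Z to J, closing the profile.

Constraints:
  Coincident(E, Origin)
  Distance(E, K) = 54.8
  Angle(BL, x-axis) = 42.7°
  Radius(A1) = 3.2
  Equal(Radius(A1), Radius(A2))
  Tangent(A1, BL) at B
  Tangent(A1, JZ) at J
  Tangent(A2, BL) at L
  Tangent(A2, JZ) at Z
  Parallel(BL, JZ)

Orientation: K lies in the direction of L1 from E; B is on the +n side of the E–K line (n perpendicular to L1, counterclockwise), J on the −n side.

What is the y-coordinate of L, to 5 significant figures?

39.515

The slot axis is L1's direction at 42.7°, so u = (cos 42.7°, sin 42.7°) = (0.73491, 0.67816) and n = (−sin 42.7°, cos 42.7°) = (-0.67816, 0.73491). E is at the origin and K lies 54.8 along u from E, so K = 54.8·u = (40.273, 37.163). Tangency of A1 to both parallel lines with radius 3.2 puts B and J at E ± 3.2·n: B = (-2.1701, 2.3517), J = (2.1701, -2.3517). Equal radii place L and Z the same way about K: L = K + 3.2·n = (38.103, 39.515), Z = K − 3.2·n = (42.443, 34.811). So L.y = 39.515.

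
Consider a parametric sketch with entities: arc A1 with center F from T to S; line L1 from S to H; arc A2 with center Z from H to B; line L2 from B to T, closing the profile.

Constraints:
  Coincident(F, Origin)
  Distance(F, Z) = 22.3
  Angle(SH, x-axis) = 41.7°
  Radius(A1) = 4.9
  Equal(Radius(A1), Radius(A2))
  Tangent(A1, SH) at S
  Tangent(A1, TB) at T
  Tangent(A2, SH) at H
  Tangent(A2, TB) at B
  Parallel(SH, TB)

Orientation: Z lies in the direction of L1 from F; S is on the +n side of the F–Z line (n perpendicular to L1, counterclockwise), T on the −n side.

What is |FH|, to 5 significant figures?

22.832

The slot axis is L1's direction at 41.7°, so u = (cos 41.7°, sin 41.7°) = (0.74664, 0.66523) and n = (−sin 41.7°, cos 41.7°) = (-0.66523, 0.74664). F is at the origin and Z lies 22.3 along u from F, so Z = 22.3·u = (16.650, 14.835). Tangency of A1 to both parallel lines with radius 4.9 puts S and T at F ± 4.9·n: S = (-3.2596, 3.6585), T = (3.2596, -3.6585). Equal radii place H and B the same way about Z: H = Z + 4.9·n = (13.390, 18.493), B = Z − 4.9·n = (19.910, 11.176). Then |FH| = |H − F| = 22.832.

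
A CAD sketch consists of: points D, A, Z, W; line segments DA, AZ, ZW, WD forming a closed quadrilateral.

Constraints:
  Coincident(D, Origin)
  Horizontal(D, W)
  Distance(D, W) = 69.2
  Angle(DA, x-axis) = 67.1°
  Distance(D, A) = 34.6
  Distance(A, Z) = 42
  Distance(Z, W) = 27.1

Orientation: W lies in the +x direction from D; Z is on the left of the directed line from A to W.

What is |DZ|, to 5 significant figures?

59.016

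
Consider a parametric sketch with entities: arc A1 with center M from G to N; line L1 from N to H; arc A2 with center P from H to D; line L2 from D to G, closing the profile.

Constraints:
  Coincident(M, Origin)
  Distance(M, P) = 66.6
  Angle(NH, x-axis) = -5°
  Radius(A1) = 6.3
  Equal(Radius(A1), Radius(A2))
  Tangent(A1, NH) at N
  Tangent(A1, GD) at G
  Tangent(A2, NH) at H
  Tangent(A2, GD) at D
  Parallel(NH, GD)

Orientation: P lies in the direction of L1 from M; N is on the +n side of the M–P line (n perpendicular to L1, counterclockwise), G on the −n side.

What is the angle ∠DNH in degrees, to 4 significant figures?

10.71°

The slot axis is L1's direction at -5.0°, so u = (cos -5.0°, sin -5.0°) = (0.9962, -0.08716) and n = (−sin -5.0°, cos -5.0°) = (0.08716, 0.9962). M is at the origin and P lies 66.6 along u from M, so P = 66.6·u = (66.35, -5.805). Tangency of A1 to both parallel lines with radius 6.3 puts N and G at M ± 6.3·n: N = (0.5491, 6.276), G = (-0.5491, -6.276). Equal radii place H and D the same way about P: H = P + 6.3·n = (66.90, 0.4715), D = P − 6.3·n = (65.80, -12.08). Then cos ∠DNH = ND·NH / (|ND||NH|), giving 10.71°.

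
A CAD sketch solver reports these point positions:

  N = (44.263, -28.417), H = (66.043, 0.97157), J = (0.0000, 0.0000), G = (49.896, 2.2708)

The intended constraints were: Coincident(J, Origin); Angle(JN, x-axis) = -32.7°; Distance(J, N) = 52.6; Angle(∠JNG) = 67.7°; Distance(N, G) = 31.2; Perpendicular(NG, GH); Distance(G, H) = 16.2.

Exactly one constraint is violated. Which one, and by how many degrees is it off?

Perpendicular(NG, GH) — off by 5.80°.

J = (0.00, 0.00) ✓; JN at -32.70° ✓; |JN| = 52.60 ✓; ∠JNG = 67.70° ✓; |NG| = 31.20 ✓; ∠(NG, GH) = 84.20° ✗; |GH| = 16.20 ✓.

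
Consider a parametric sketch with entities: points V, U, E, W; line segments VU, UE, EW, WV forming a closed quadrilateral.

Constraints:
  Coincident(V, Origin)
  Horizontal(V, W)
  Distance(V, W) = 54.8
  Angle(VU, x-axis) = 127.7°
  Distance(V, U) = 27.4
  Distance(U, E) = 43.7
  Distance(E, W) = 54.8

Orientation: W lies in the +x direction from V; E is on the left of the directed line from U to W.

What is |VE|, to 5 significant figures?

48.224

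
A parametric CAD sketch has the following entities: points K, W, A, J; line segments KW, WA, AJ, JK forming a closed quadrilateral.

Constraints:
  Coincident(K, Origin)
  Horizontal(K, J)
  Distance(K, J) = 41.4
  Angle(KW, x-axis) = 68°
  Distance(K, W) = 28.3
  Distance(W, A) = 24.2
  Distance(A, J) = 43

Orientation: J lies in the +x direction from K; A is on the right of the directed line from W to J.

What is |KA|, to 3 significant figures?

5.32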